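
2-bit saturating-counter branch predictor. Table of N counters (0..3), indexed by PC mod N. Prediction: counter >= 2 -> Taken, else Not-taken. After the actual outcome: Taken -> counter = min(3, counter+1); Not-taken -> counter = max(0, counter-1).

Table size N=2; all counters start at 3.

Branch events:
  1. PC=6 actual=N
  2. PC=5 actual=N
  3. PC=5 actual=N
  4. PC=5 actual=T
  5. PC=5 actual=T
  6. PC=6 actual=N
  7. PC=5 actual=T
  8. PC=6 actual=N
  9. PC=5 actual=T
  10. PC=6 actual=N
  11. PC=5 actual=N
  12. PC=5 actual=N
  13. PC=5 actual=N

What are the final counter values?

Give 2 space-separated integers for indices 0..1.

Answer: 0 0

Derivation:
Ev 1: PC=6 idx=0 pred=T actual=N -> ctr[0]=2
Ev 2: PC=5 idx=1 pred=T actual=N -> ctr[1]=2
Ev 3: PC=5 idx=1 pred=T actual=N -> ctr[1]=1
Ev 4: PC=5 idx=1 pred=N actual=T -> ctr[1]=2
Ev 5: PC=5 idx=1 pred=T actual=T -> ctr[1]=3
Ev 6: PC=6 idx=0 pred=T actual=N -> ctr[0]=1
Ev 7: PC=5 idx=1 pred=T actual=T -> ctr[1]=3
Ev 8: PC=6 idx=0 pred=N actual=N -> ctr[0]=0
Ev 9: PC=5 idx=1 pred=T actual=T -> ctr[1]=3
Ev 10: PC=6 idx=0 pred=N actual=N -> ctr[0]=0
Ev 11: PC=5 idx=1 pred=T actual=N -> ctr[1]=2
Ev 12: PC=5 idx=1 pred=T actual=N -> ctr[1]=1
Ev 13: PC=5 idx=1 pred=N actual=N -> ctr[1]=0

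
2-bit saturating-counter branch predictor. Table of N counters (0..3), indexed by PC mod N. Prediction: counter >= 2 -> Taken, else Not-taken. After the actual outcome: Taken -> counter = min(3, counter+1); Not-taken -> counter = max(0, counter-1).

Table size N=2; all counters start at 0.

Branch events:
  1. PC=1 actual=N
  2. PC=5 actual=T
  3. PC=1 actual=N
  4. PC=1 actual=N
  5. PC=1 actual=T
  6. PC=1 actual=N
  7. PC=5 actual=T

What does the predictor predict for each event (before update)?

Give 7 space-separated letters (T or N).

Answer: N N N N N N N

Derivation:
Ev 1: PC=1 idx=1 pred=N actual=N -> ctr[1]=0
Ev 2: PC=5 idx=1 pred=N actual=T -> ctr[1]=1
Ev 3: PC=1 idx=1 pred=N actual=N -> ctr[1]=0
Ev 4: PC=1 idx=1 pred=N actual=N -> ctr[1]=0
Ev 5: PC=1 idx=1 pred=N actual=T -> ctr[1]=1
Ev 6: PC=1 idx=1 pred=N actual=N -> ctr[1]=0
Ev 7: PC=5 idx=1 pred=N actual=T -> ctr[1]=1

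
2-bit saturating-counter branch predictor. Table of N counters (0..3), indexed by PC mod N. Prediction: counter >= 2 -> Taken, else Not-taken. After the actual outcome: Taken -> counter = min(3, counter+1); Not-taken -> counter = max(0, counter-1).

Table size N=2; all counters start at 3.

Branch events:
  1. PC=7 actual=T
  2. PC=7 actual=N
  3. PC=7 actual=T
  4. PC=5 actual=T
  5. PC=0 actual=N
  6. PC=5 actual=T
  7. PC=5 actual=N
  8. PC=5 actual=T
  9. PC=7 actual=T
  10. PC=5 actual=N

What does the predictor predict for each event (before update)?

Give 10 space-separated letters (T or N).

Answer: T T T T T T T T T T

Derivation:
Ev 1: PC=7 idx=1 pred=T actual=T -> ctr[1]=3
Ev 2: PC=7 idx=1 pred=T actual=N -> ctr[1]=2
Ev 3: PC=7 idx=1 pred=T actual=T -> ctr[1]=3
Ev 4: PC=5 idx=1 pred=T actual=T -> ctr[1]=3
Ev 5: PC=0 idx=0 pred=T actual=N -> ctr[0]=2
Ev 6: PC=5 idx=1 pred=T actual=T -> ctr[1]=3
Ev 7: PC=5 idx=1 pred=T actual=N -> ctr[1]=2
Ev 8: PC=5 idx=1 pred=T actual=T -> ctr[1]=3
Ev 9: PC=7 idx=1 pred=T actual=T -> ctr[1]=3
Ev 10: PC=5 idx=1 pred=T actual=N -> ctr[1]=2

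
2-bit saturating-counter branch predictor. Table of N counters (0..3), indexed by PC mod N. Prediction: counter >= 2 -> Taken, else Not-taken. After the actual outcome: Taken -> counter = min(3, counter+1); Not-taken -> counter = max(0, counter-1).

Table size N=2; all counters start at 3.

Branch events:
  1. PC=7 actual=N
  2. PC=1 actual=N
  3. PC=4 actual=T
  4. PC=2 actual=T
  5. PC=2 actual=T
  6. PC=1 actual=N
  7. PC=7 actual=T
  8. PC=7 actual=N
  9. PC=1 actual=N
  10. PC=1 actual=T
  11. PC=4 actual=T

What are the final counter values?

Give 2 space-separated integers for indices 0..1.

Answer: 3 1

Derivation:
Ev 1: PC=7 idx=1 pred=T actual=N -> ctr[1]=2
Ev 2: PC=1 idx=1 pred=T actual=N -> ctr[1]=1
Ev 3: PC=4 idx=0 pred=T actual=T -> ctr[0]=3
Ev 4: PC=2 idx=0 pred=T actual=T -> ctr[0]=3
Ev 5: PC=2 idx=0 pred=T actual=T -> ctr[0]=3
Ev 6: PC=1 idx=1 pred=N actual=N -> ctr[1]=0
Ev 7: PC=7 idx=1 pred=N actual=T -> ctr[1]=1
Ev 8: PC=7 idx=1 pred=N actual=N -> ctr[1]=0
Ev 9: PC=1 idx=1 pred=N actual=N -> ctr[1]=0
Ev 10: PC=1 idx=1 pred=N actual=T -> ctr[1]=1
Ev 11: PC=4 idx=0 pred=T actual=T -> ctr[0]=3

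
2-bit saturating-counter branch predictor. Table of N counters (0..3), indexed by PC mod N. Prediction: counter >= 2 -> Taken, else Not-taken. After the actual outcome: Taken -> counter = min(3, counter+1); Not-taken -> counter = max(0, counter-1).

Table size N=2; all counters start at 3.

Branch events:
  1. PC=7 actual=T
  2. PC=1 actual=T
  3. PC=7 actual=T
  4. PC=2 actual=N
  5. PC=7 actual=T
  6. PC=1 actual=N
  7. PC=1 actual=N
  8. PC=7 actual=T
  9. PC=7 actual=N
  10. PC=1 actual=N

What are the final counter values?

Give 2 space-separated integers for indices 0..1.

Ev 1: PC=7 idx=1 pred=T actual=T -> ctr[1]=3
Ev 2: PC=1 idx=1 pred=T actual=T -> ctr[1]=3
Ev 3: PC=7 idx=1 pred=T actual=T -> ctr[1]=3
Ev 4: PC=2 idx=0 pred=T actual=N -> ctr[0]=2
Ev 5: PC=7 idx=1 pred=T actual=T -> ctr[1]=3
Ev 6: PC=1 idx=1 pred=T actual=N -> ctr[1]=2
Ev 7: PC=1 idx=1 pred=T actual=N -> ctr[1]=1
Ev 8: PC=7 idx=1 pred=N actual=T -> ctr[1]=2
Ev 9: PC=7 idx=1 pred=T actual=N -> ctr[1]=1
Ev 10: PC=1 idx=1 pred=N actual=N -> ctr[1]=0

Answer: 2 0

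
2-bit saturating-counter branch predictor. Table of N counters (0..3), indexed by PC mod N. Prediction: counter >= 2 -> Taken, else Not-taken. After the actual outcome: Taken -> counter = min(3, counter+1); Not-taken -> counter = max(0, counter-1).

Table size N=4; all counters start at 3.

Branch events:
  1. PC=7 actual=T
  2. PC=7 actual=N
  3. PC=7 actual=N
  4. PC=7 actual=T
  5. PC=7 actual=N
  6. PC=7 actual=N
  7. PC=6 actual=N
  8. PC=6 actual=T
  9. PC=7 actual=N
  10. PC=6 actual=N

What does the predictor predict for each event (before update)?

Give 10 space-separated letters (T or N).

Answer: T T T N T N T T N T

Derivation:
Ev 1: PC=7 idx=3 pred=T actual=T -> ctr[3]=3
Ev 2: PC=7 idx=3 pred=T actual=N -> ctr[3]=2
Ev 3: PC=7 idx=3 pred=T actual=N -> ctr[3]=1
Ev 4: PC=7 idx=3 pred=N actual=T -> ctr[3]=2
Ev 5: PC=7 idx=3 pred=T actual=N -> ctr[3]=1
Ev 6: PC=7 idx=3 pred=N actual=N -> ctr[3]=0
Ev 7: PC=6 idx=2 pred=T actual=N -> ctr[2]=2
Ev 8: PC=6 idx=2 pred=T actual=T -> ctr[2]=3
Ev 9: PC=7 idx=3 pred=N actual=N -> ctr[3]=0
Ev 10: PC=6 idx=2 pred=T actual=N -> ctr[2]=2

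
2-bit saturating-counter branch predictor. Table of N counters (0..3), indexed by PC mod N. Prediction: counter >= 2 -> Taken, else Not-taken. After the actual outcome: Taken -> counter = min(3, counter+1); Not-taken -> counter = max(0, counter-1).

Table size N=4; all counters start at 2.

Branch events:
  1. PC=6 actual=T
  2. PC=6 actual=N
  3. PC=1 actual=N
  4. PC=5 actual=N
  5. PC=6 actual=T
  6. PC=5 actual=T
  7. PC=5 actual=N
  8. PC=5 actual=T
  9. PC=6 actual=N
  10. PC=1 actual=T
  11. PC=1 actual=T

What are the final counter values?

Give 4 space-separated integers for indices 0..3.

Ev 1: PC=6 idx=2 pred=T actual=T -> ctr[2]=3
Ev 2: PC=6 idx=2 pred=T actual=N -> ctr[2]=2
Ev 3: PC=1 idx=1 pred=T actual=N -> ctr[1]=1
Ev 4: PC=5 idx=1 pred=N actual=N -> ctr[1]=0
Ev 5: PC=6 idx=2 pred=T actual=T -> ctr[2]=3
Ev 6: PC=5 idx=1 pred=N actual=T -> ctr[1]=1
Ev 7: PC=5 idx=1 pred=N actual=N -> ctr[1]=0
Ev 8: PC=5 idx=1 pred=N actual=T -> ctr[1]=1
Ev 9: PC=6 idx=2 pred=T actual=N -> ctr[2]=2
Ev 10: PC=1 idx=1 pred=N actual=T -> ctr[1]=2
Ev 11: PC=1 idx=1 pred=T actual=T -> ctr[1]=3

Answer: 2 3 2 2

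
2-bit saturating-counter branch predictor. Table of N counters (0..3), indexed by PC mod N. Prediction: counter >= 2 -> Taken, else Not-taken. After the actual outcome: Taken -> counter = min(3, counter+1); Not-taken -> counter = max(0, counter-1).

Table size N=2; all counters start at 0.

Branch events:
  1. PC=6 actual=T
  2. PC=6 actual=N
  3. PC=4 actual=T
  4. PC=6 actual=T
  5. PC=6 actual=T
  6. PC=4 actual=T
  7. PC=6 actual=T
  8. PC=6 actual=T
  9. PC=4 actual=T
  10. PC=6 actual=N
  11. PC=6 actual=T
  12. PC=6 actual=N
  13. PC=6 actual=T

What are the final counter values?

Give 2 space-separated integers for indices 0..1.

Answer: 3 0

Derivation:
Ev 1: PC=6 idx=0 pred=N actual=T -> ctr[0]=1
Ev 2: PC=6 idx=0 pred=N actual=N -> ctr[0]=0
Ev 3: PC=4 idx=0 pred=N actual=T -> ctr[0]=1
Ev 4: PC=6 idx=0 pred=N actual=T -> ctr[0]=2
Ev 5: PC=6 idx=0 pred=T actual=T -> ctr[0]=3
Ev 6: PC=4 idx=0 pred=T actual=T -> ctr[0]=3
Ev 7: PC=6 idx=0 pred=T actual=T -> ctr[0]=3
Ev 8: PC=6 idx=0 pred=T actual=T -> ctr[0]=3
Ev 9: PC=4 idx=0 pred=T actual=T -> ctr[0]=3
Ev 10: PC=6 idx=0 pred=T actual=N -> ctr[0]=2
Ev 11: PC=6 idx=0 pred=T actual=T -> ctr[0]=3
Ev 12: PC=6 idx=0 pred=T actual=N -> ctr[0]=2
Ev 13: PC=6 idx=0 pred=T actual=T -> ctr[0]=3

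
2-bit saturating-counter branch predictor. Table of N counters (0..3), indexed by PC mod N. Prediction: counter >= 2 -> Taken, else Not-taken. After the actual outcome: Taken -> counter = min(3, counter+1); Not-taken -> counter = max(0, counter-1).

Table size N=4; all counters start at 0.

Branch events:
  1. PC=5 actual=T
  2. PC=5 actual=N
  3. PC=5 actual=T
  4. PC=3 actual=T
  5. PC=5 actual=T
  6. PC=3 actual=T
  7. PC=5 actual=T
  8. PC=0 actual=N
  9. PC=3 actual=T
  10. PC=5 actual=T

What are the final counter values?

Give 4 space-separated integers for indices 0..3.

Answer: 0 3 0 3

Derivation:
Ev 1: PC=5 idx=1 pred=N actual=T -> ctr[1]=1
Ev 2: PC=5 idx=1 pred=N actual=N -> ctr[1]=0
Ev 3: PC=5 idx=1 pred=N actual=T -> ctr[1]=1
Ev 4: PC=3 idx=3 pred=N actual=T -> ctr[3]=1
Ev 5: PC=5 idx=1 pred=N actual=T -> ctr[1]=2
Ev 6: PC=3 idx=3 pred=N actual=T -> ctr[3]=2
Ev 7: PC=5 idx=1 pred=T actual=T -> ctr[1]=3
Ev 8: PC=0 idx=0 pred=N actual=N -> ctr[0]=0
Ev 9: PC=3 idx=3 pred=T actual=T -> ctr[3]=3
Ev 10: PC=5 idx=1 pred=T actual=T -> ctr[1]=3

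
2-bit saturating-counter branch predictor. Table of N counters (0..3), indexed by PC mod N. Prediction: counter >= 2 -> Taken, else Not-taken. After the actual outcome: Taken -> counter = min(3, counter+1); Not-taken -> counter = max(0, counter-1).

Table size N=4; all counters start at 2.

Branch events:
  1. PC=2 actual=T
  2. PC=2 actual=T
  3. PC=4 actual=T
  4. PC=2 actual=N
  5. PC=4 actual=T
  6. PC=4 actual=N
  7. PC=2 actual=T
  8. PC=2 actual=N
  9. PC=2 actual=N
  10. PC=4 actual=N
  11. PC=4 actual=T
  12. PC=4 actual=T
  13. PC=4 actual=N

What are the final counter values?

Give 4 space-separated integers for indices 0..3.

Answer: 2 2 1 2

Derivation:
Ev 1: PC=2 idx=2 pred=T actual=T -> ctr[2]=3
Ev 2: PC=2 idx=2 pred=T actual=T -> ctr[2]=3
Ev 3: PC=4 idx=0 pred=T actual=T -> ctr[0]=3
Ev 4: PC=2 idx=2 pred=T actual=N -> ctr[2]=2
Ev 5: PC=4 idx=0 pred=T actual=T -> ctr[0]=3
Ev 6: PC=4 idx=0 pred=T actual=N -> ctr[0]=2
Ev 7: PC=2 idx=2 pred=T actual=T -> ctr[2]=3
Ev 8: PC=2 idx=2 pred=T actual=N -> ctr[2]=2
Ev 9: PC=2 idx=2 pred=T actual=N -> ctr[2]=1
Ev 10: PC=4 idx=0 pred=T actual=N -> ctr[0]=1
Ev 11: PC=4 idx=0 pred=N actual=T -> ctr[0]=2
Ev 12: PC=4 idx=0 pred=T actual=T -> ctr[0]=3
Ev 13: PC=4 idx=0 pred=T actual=N -> ctr[0]=2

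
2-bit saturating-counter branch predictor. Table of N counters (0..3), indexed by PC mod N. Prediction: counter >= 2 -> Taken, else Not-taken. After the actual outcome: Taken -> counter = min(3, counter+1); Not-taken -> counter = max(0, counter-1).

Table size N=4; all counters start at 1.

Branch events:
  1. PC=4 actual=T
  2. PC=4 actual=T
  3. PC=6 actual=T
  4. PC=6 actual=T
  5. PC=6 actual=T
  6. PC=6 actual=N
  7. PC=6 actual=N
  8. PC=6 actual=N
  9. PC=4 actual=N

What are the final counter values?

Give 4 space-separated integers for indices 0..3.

Answer: 2 1 0 1

Derivation:
Ev 1: PC=4 idx=0 pred=N actual=T -> ctr[0]=2
Ev 2: PC=4 idx=0 pred=T actual=T -> ctr[0]=3
Ev 3: PC=6 idx=2 pred=N actual=T -> ctr[2]=2
Ev 4: PC=6 idx=2 pred=T actual=T -> ctr[2]=3
Ev 5: PC=6 idx=2 pred=T actual=T -> ctr[2]=3
Ev 6: PC=6 idx=2 pred=T actual=N -> ctr[2]=2
Ev 7: PC=6 idx=2 pred=T actual=N -> ctr[2]=1
Ev 8: PC=6 idx=2 pred=N actual=N -> ctr[2]=0
Ev 9: PC=4 idx=0 pred=T actual=N -> ctr[0]=2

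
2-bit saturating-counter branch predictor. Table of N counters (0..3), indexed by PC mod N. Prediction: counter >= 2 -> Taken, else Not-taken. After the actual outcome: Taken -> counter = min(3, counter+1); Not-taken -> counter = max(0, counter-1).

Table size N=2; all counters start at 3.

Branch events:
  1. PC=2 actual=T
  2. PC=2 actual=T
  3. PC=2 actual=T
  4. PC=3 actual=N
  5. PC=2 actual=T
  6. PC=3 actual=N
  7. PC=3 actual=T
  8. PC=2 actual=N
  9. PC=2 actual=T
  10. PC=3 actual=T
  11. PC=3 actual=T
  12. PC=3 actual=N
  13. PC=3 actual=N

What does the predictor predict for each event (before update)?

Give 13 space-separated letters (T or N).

Answer: T T T T T T N T T T T T T

Derivation:
Ev 1: PC=2 idx=0 pred=T actual=T -> ctr[0]=3
Ev 2: PC=2 idx=0 pred=T actual=T -> ctr[0]=3
Ev 3: PC=2 idx=0 pred=T actual=T -> ctr[0]=3
Ev 4: PC=3 idx=1 pred=T actual=N -> ctr[1]=2
Ev 5: PC=2 idx=0 pred=T actual=T -> ctr[0]=3
Ev 6: PC=3 idx=1 pred=T actual=N -> ctr[1]=1
Ev 7: PC=3 idx=1 pred=N actual=T -> ctr[1]=2
Ev 8: PC=2 idx=0 pred=T actual=N -> ctr[0]=2
Ev 9: PC=2 idx=0 pred=T actual=T -> ctr[0]=3
Ev 10: PC=3 idx=1 pred=T actual=T -> ctr[1]=3
Ev 11: PC=3 idx=1 pred=T actual=T -> ctr[1]=3
Ev 12: PC=3 idx=1 pred=T actual=N -> ctr[1]=2
Ev 13: PC=3 idx=1 pred=T actual=N -> ctr[1]=1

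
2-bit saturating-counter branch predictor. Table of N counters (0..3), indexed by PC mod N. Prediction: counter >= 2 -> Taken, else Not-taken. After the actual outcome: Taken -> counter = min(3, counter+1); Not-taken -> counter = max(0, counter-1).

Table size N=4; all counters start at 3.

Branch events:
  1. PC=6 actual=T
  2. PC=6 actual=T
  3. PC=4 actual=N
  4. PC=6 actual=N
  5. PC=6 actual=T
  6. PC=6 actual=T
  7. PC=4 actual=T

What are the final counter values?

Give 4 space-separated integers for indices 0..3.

Ev 1: PC=6 idx=2 pred=T actual=T -> ctr[2]=3
Ev 2: PC=6 idx=2 pred=T actual=T -> ctr[2]=3
Ev 3: PC=4 idx=0 pred=T actual=N -> ctr[0]=2
Ev 4: PC=6 idx=2 pred=T actual=N -> ctr[2]=2
Ev 5: PC=6 idx=2 pred=T actual=T -> ctr[2]=3
Ev 6: PC=6 idx=2 pred=T actual=T -> ctr[2]=3
Ev 7: PC=4 idx=0 pred=T actual=T -> ctr[0]=3

Answer: 3 3 3 3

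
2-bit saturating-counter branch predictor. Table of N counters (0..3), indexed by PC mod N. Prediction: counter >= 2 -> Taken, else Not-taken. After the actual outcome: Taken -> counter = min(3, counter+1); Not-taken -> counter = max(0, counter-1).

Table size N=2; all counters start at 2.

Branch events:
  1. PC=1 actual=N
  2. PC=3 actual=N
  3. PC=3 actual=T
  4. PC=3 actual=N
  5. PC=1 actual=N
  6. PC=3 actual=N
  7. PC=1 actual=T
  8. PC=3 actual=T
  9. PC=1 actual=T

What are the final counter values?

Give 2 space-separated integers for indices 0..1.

Answer: 2 3

Derivation:
Ev 1: PC=1 idx=1 pred=T actual=N -> ctr[1]=1
Ev 2: PC=3 idx=1 pred=N actual=N -> ctr[1]=0
Ev 3: PC=3 idx=1 pred=N actual=T -> ctr[1]=1
Ev 4: PC=3 idx=1 pred=N actual=N -> ctr[1]=0
Ev 5: PC=1 idx=1 pred=N actual=N -> ctr[1]=0
Ev 6: PC=3 idx=1 pred=N actual=N -> ctr[1]=0
Ev 7: PC=1 idx=1 pred=N actual=T -> ctr[1]=1
Ev 8: PC=3 idx=1 pred=N actual=T -> ctr[1]=2
Ev 9: PC=1 idx=1 pred=T actual=T -> ctr[1]=3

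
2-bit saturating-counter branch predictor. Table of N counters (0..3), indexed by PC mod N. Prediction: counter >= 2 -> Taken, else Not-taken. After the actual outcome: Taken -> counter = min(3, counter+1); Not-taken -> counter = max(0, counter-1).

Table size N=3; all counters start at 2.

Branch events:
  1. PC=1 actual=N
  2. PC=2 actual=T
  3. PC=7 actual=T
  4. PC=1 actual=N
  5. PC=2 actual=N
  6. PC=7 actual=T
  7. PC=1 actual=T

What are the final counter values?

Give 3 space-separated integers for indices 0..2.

Answer: 2 3 2

Derivation:
Ev 1: PC=1 idx=1 pred=T actual=N -> ctr[1]=1
Ev 2: PC=2 idx=2 pred=T actual=T -> ctr[2]=3
Ev 3: PC=7 idx=1 pred=N actual=T -> ctr[1]=2
Ev 4: PC=1 idx=1 pred=T actual=N -> ctr[1]=1
Ev 5: PC=2 idx=2 pred=T actual=N -> ctr[2]=2
Ev 6: PC=7 idx=1 pred=N actual=T -> ctr[1]=2
Ev 7: PC=1 idx=1 pred=T actual=T -> ctr[1]=3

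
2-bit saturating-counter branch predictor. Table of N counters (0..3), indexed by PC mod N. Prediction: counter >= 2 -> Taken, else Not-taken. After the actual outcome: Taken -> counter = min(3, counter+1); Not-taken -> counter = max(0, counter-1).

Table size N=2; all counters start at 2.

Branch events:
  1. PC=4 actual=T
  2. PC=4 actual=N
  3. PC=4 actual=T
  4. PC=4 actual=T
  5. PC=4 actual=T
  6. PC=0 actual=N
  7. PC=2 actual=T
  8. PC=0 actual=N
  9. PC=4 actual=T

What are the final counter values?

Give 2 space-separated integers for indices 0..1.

Ev 1: PC=4 idx=0 pred=T actual=T -> ctr[0]=3
Ev 2: PC=4 idx=0 pred=T actual=N -> ctr[0]=2
Ev 3: PC=4 idx=0 pred=T actual=T -> ctr[0]=3
Ev 4: PC=4 idx=0 pred=T actual=T -> ctr[0]=3
Ev 5: PC=4 idx=0 pred=T actual=T -> ctr[0]=3
Ev 6: PC=0 idx=0 pred=T actual=N -> ctr[0]=2
Ev 7: PC=2 idx=0 pred=T actual=T -> ctr[0]=3
Ev 8: PC=0 idx=0 pred=T actual=N -> ctr[0]=2
Ev 9: PC=4 idx=0 pred=T actual=T -> ctr[0]=3

Answer: 3 2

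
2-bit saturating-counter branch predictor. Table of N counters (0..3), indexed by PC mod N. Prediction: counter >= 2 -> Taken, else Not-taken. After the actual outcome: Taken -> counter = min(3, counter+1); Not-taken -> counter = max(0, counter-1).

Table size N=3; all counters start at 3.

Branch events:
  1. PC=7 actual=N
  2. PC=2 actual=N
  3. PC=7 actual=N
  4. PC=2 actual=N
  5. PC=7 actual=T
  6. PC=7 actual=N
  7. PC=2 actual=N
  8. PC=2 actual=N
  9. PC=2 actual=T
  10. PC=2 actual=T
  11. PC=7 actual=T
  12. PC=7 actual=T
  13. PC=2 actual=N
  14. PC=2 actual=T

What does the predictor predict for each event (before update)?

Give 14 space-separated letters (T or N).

Answer: T T T T N T N N N N N T T N

Derivation:
Ev 1: PC=7 idx=1 pred=T actual=N -> ctr[1]=2
Ev 2: PC=2 idx=2 pred=T actual=N -> ctr[2]=2
Ev 3: PC=7 idx=1 pred=T actual=N -> ctr[1]=1
Ev 4: PC=2 idx=2 pred=T actual=N -> ctr[2]=1
Ev 5: PC=7 idx=1 pred=N actual=T -> ctr[1]=2
Ev 6: PC=7 idx=1 pred=T actual=N -> ctr[1]=1
Ev 7: PC=2 idx=2 pred=N actual=N -> ctr[2]=0
Ev 8: PC=2 idx=2 pred=N actual=N -> ctr[2]=0
Ev 9: PC=2 idx=2 pred=N actual=T -> ctr[2]=1
Ev 10: PC=2 idx=2 pred=N actual=T -> ctr[2]=2
Ev 11: PC=7 idx=1 pred=N actual=T -> ctr[1]=2
Ev 12: PC=7 idx=1 pred=T actual=T -> ctr[1]=3
Ev 13: PC=2 idx=2 pred=T actual=N -> ctr[2]=1
Ev 14: PC=2 idx=2 pred=N actual=T -> ctr[2]=2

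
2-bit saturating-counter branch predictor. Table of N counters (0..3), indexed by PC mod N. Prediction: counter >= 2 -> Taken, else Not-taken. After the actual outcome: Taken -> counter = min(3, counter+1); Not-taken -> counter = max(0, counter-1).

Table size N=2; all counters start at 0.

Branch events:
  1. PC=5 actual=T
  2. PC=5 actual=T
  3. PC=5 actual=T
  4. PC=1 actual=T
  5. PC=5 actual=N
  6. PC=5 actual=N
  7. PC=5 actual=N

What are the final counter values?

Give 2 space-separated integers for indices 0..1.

Answer: 0 0

Derivation:
Ev 1: PC=5 idx=1 pred=N actual=T -> ctr[1]=1
Ev 2: PC=5 idx=1 pred=N actual=T -> ctr[1]=2
Ev 3: PC=5 idx=1 pred=T actual=T -> ctr[1]=3
Ev 4: PC=1 idx=1 pred=T actual=T -> ctr[1]=3
Ev 5: PC=5 idx=1 pred=T actual=N -> ctr[1]=2
Ev 6: PC=5 idx=1 pred=T actual=N -> ctr[1]=1
Ev 7: PC=5 idx=1 pred=N actual=N -> ctr[1]=0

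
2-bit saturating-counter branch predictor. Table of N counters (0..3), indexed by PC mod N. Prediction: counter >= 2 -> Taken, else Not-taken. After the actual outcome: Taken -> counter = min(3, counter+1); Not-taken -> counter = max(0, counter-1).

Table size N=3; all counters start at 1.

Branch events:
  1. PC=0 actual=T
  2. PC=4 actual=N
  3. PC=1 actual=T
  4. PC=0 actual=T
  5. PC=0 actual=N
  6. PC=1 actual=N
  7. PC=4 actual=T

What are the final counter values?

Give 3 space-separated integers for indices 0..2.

Ev 1: PC=0 idx=0 pred=N actual=T -> ctr[0]=2
Ev 2: PC=4 idx=1 pred=N actual=N -> ctr[1]=0
Ev 3: PC=1 idx=1 pred=N actual=T -> ctr[1]=1
Ev 4: PC=0 idx=0 pred=T actual=T -> ctr[0]=3
Ev 5: PC=0 idx=0 pred=T actual=N -> ctr[0]=2
Ev 6: PC=1 idx=1 pred=N actual=N -> ctr[1]=0
Ev 7: PC=4 idx=1 pred=N actual=T -> ctr[1]=1

Answer: 2 1 1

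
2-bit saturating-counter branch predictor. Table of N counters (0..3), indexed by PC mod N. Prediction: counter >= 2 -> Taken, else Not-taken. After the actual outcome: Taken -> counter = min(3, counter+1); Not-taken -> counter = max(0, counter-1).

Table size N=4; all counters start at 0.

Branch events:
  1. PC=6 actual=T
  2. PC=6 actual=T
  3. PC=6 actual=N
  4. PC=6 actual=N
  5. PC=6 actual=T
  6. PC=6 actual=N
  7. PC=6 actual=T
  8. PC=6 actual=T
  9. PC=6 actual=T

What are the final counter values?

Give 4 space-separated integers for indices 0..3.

Answer: 0 0 3 0

Derivation:
Ev 1: PC=6 idx=2 pred=N actual=T -> ctr[2]=1
Ev 2: PC=6 idx=2 pred=N actual=T -> ctr[2]=2
Ev 3: PC=6 idx=2 pred=T actual=N -> ctr[2]=1
Ev 4: PC=6 idx=2 pred=N actual=N -> ctr[2]=0
Ev 5: PC=6 idx=2 pred=N actual=T -> ctr[2]=1
Ev 6: PC=6 idx=2 pred=N actual=N -> ctr[2]=0
Ev 7: PC=6 idx=2 pred=N actual=T -> ctr[2]=1
Ev 8: PC=6 idx=2 pred=N actual=T -> ctr[2]=2
Ev 9: PC=6 idx=2 pred=T actual=T -> ctr[2]=3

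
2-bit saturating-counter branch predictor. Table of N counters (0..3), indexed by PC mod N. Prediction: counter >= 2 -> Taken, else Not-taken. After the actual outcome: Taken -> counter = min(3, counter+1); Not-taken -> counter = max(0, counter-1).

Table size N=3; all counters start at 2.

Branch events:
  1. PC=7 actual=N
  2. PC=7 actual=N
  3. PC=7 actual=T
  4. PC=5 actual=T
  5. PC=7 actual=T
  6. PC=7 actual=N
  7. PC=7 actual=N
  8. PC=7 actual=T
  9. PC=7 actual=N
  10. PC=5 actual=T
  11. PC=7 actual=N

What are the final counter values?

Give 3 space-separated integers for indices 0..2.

Ev 1: PC=7 idx=1 pred=T actual=N -> ctr[1]=1
Ev 2: PC=7 idx=1 pred=N actual=N -> ctr[1]=0
Ev 3: PC=7 idx=1 pred=N actual=T -> ctr[1]=1
Ev 4: PC=5 idx=2 pred=T actual=T -> ctr[2]=3
Ev 5: PC=7 idx=1 pred=N actual=T -> ctr[1]=2
Ev 6: PC=7 idx=1 pred=T actual=N -> ctr[1]=1
Ev 7: PC=7 idx=1 pred=N actual=N -> ctr[1]=0
Ev 8: PC=7 idx=1 pred=N actual=T -> ctr[1]=1
Ev 9: PC=7 idx=1 pred=N actual=N -> ctr[1]=0
Ev 10: PC=5 idx=2 pred=T actual=T -> ctr[2]=3
Ev 11: PC=7 idx=1 pred=N actual=N -> ctr[1]=0

Answer: 2 0 3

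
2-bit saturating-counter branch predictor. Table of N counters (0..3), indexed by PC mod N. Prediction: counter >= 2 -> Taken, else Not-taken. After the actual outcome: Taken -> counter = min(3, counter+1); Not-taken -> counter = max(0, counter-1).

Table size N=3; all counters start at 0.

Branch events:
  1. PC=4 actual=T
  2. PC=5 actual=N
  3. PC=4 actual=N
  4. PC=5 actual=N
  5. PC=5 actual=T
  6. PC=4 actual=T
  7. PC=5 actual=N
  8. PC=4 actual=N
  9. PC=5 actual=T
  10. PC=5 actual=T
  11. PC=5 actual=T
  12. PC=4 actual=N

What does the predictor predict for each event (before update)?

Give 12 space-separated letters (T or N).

Answer: N N N N N N N N N N T N

Derivation:
Ev 1: PC=4 idx=1 pred=N actual=T -> ctr[1]=1
Ev 2: PC=5 idx=2 pred=N actual=N -> ctr[2]=0
Ev 3: PC=4 idx=1 pred=N actual=N -> ctr[1]=0
Ev 4: PC=5 idx=2 pred=N actual=N -> ctr[2]=0
Ev 5: PC=5 idx=2 pred=N actual=T -> ctr[2]=1
Ev 6: PC=4 idx=1 pred=N actual=T -> ctr[1]=1
Ev 7: PC=5 idx=2 pred=N actual=N -> ctr[2]=0
Ev 8: PC=4 idx=1 pred=N actual=N -> ctr[1]=0
Ev 9: PC=5 idx=2 pred=N actual=T -> ctr[2]=1
Ev 10: PC=5 idx=2 pred=N actual=T -> ctr[2]=2
Ev 11: PC=5 idx=2 pred=T actual=T -> ctr[2]=3
Ev 12: PC=4 idx=1 pred=N actual=N -> ctr[1]=0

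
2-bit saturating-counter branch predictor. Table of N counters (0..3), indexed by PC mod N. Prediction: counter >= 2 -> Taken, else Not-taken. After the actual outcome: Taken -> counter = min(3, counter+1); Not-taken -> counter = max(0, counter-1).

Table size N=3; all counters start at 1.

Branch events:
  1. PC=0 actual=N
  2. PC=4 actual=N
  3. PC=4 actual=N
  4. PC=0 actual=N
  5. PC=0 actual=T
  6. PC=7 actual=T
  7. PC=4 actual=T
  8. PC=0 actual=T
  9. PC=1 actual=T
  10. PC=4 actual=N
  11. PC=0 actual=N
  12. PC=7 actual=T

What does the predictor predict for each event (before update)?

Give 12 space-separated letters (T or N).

Answer: N N N N N N N N T T T T

Derivation:
Ev 1: PC=0 idx=0 pred=N actual=N -> ctr[0]=0
Ev 2: PC=4 idx=1 pred=N actual=N -> ctr[1]=0
Ev 3: PC=4 idx=1 pred=N actual=N -> ctr[1]=0
Ev 4: PC=0 idx=0 pred=N actual=N -> ctr[0]=0
Ev 5: PC=0 idx=0 pred=N actual=T -> ctr[0]=1
Ev 6: PC=7 idx=1 pred=N actual=T -> ctr[1]=1
Ev 7: PC=4 idx=1 pred=N actual=T -> ctr[1]=2
Ev 8: PC=0 idx=0 pred=N actual=T -> ctr[0]=2
Ev 9: PC=1 idx=1 pred=T actual=T -> ctr[1]=3
Ev 10: PC=4 idx=1 pred=T actual=N -> ctr[1]=2
Ev 11: PC=0 idx=0 pred=T actual=N -> ctr[0]=1
Ev 12: PC=7 idx=1 pred=T actual=T -> ctr[1]=3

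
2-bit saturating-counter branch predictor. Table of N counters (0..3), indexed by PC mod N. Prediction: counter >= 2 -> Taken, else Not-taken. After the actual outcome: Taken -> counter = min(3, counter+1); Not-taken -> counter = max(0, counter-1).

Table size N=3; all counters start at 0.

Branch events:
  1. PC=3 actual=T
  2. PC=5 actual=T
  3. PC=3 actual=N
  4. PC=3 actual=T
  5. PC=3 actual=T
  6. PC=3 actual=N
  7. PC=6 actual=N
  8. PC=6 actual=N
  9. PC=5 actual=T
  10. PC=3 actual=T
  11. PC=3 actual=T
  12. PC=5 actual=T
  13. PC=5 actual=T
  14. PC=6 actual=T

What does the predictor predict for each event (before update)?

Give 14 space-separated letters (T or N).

Ev 1: PC=3 idx=0 pred=N actual=T -> ctr[0]=1
Ev 2: PC=5 idx=2 pred=N actual=T -> ctr[2]=1
Ev 3: PC=3 idx=0 pred=N actual=N -> ctr[0]=0
Ev 4: PC=3 idx=0 pred=N actual=T -> ctr[0]=1
Ev 5: PC=3 idx=0 pred=N actual=T -> ctr[0]=2
Ev 6: PC=3 idx=0 pred=T actual=N -> ctr[0]=1
Ev 7: PC=6 idx=0 pred=N actual=N -> ctr[0]=0
Ev 8: PC=6 idx=0 pred=N actual=N -> ctr[0]=0
Ev 9: PC=5 idx=2 pred=N actual=T -> ctr[2]=2
Ev 10: PC=3 idx=0 pred=N actual=T -> ctr[0]=1
Ev 11: PC=3 idx=0 pred=N actual=T -> ctr[0]=2
Ev 12: PC=5 idx=2 pred=T actual=T -> ctr[2]=3
Ev 13: PC=5 idx=2 pred=T actual=T -> ctr[2]=3
Ev 14: PC=6 idx=0 pred=T actual=T -> ctr[0]=3

Answer: N N N N N T N N N N N T T T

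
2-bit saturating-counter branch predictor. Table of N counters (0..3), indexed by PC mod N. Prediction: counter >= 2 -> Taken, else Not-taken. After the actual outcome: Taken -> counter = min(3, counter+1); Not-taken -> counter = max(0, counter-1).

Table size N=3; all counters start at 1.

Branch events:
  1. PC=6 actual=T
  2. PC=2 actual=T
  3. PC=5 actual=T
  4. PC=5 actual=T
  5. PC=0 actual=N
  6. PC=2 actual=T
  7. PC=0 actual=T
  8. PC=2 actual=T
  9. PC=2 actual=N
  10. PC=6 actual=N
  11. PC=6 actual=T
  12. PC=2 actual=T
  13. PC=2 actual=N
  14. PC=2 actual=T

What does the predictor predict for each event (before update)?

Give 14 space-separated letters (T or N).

Answer: N N T T T T N T T T N T T T

Derivation:
Ev 1: PC=6 idx=0 pred=N actual=T -> ctr[0]=2
Ev 2: PC=2 idx=2 pred=N actual=T -> ctr[2]=2
Ev 3: PC=5 idx=2 pred=T actual=T -> ctr[2]=3
Ev 4: PC=5 idx=2 pred=T actual=T -> ctr[2]=3
Ev 5: PC=0 idx=0 pred=T actual=N -> ctr[0]=1
Ev 6: PC=2 idx=2 pred=T actual=T -> ctr[2]=3
Ev 7: PC=0 idx=0 pred=N actual=T -> ctr[0]=2
Ev 8: PC=2 idx=2 pred=T actual=T -> ctr[2]=3
Ev 9: PC=2 idx=2 pred=T actual=N -> ctr[2]=2
Ev 10: PC=6 idx=0 pred=T actual=N -> ctr[0]=1
Ev 11: PC=6 idx=0 pred=N actual=T -> ctr[0]=2
Ev 12: PC=2 idx=2 pred=T actual=T -> ctr[2]=3
Ev 13: PC=2 idx=2 pred=T actual=N -> ctr[2]=2
Ev 14: PC=2 idx=2 pred=T actual=T -> ctr[2]=3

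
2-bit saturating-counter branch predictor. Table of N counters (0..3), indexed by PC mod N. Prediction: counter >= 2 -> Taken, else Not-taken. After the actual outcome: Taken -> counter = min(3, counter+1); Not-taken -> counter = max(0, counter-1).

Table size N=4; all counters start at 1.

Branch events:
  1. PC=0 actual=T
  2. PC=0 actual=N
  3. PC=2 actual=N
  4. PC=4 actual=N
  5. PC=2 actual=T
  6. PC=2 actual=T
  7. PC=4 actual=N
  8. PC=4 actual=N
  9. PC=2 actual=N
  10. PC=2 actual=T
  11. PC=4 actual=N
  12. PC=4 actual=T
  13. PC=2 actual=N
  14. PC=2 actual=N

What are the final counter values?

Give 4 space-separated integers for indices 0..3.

Answer: 1 1 0 1

Derivation:
Ev 1: PC=0 idx=0 pred=N actual=T -> ctr[0]=2
Ev 2: PC=0 idx=0 pred=T actual=N -> ctr[0]=1
Ev 3: PC=2 idx=2 pred=N actual=N -> ctr[2]=0
Ev 4: PC=4 idx=0 pred=N actual=N -> ctr[0]=0
Ev 5: PC=2 idx=2 pred=N actual=T -> ctr[2]=1
Ev 6: PC=2 idx=2 pred=N actual=T -> ctr[2]=2
Ev 7: PC=4 idx=0 pred=N actual=N -> ctr[0]=0
Ev 8: PC=4 idx=0 pred=N actual=N -> ctr[0]=0
Ev 9: PC=2 idx=2 pred=T actual=N -> ctr[2]=1
Ev 10: PC=2 idx=2 pred=N actual=T -> ctr[2]=2
Ev 11: PC=4 idx=0 pred=N actual=N -> ctr[0]=0
Ev 12: PC=4 idx=0 pred=N actual=T -> ctr[0]=1
Ev 13: PC=2 idx=2 pred=T actual=N -> ctr[2]=1
Ev 14: PC=2 idx=2 pred=N actual=N -> ctr[2]=0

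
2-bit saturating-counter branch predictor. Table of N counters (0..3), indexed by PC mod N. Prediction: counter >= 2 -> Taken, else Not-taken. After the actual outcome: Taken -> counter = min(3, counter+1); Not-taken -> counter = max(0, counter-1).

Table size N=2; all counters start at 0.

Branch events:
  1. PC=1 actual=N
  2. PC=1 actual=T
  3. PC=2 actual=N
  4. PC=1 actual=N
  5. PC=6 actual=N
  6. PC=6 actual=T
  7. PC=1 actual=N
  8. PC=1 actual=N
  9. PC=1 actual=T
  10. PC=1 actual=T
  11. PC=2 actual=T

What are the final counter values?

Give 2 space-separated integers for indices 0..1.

Ev 1: PC=1 idx=1 pred=N actual=N -> ctr[1]=0
Ev 2: PC=1 idx=1 pred=N actual=T -> ctr[1]=1
Ev 3: PC=2 idx=0 pred=N actual=N -> ctr[0]=0
Ev 4: PC=1 idx=1 pred=N actual=N -> ctr[1]=0
Ev 5: PC=6 idx=0 pred=N actual=N -> ctr[0]=0
Ev 6: PC=6 idx=0 pred=N actual=T -> ctr[0]=1
Ev 7: PC=1 idx=1 pred=N actual=N -> ctr[1]=0
Ev 8: PC=1 idx=1 pred=N actual=N -> ctr[1]=0
Ev 9: PC=1 idx=1 pred=N actual=T -> ctr[1]=1
Ev 10: PC=1 idx=1 pred=N actual=T -> ctr[1]=2
Ev 11: PC=2 idx=0 pred=N actual=T -> ctr[0]=2

Answer: 2 2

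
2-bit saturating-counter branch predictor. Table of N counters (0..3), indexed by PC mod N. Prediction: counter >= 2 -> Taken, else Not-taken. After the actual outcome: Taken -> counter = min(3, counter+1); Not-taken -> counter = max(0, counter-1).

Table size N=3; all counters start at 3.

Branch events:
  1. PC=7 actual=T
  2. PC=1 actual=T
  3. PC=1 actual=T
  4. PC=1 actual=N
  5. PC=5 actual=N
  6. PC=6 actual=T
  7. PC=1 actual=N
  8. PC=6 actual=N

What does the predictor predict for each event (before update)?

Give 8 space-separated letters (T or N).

Ev 1: PC=7 idx=1 pred=T actual=T -> ctr[1]=3
Ev 2: PC=1 idx=1 pred=T actual=T -> ctr[1]=3
Ev 3: PC=1 idx=1 pred=T actual=T -> ctr[1]=3
Ev 4: PC=1 idx=1 pred=T actual=N -> ctr[1]=2
Ev 5: PC=5 idx=2 pred=T actual=N -> ctr[2]=2
Ev 6: PC=6 idx=0 pred=T actual=T -> ctr[0]=3
Ev 7: PC=1 idx=1 pred=T actual=N -> ctr[1]=1
Ev 8: PC=6 idx=0 pred=T actual=N -> ctr[0]=2

Answer: T T T T T T T T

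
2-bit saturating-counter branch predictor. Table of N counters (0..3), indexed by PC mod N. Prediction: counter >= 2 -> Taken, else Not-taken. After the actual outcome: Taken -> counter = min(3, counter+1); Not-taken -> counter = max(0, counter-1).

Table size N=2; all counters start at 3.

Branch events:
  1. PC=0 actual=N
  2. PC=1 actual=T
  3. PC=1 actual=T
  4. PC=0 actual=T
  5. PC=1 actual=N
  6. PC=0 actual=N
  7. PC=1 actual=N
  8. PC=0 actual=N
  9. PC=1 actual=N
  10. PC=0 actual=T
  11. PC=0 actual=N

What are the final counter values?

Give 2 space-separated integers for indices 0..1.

Answer: 1 0

Derivation:
Ev 1: PC=0 idx=0 pred=T actual=N -> ctr[0]=2
Ev 2: PC=1 idx=1 pred=T actual=T -> ctr[1]=3
Ev 3: PC=1 idx=1 pred=T actual=T -> ctr[1]=3
Ev 4: PC=0 idx=0 pred=T actual=T -> ctr[0]=3
Ev 5: PC=1 idx=1 pred=T actual=N -> ctr[1]=2
Ev 6: PC=0 idx=0 pred=T actual=N -> ctr[0]=2
Ev 7: PC=1 idx=1 pred=T actual=N -> ctr[1]=1
Ev 8: PC=0 idx=0 pred=T actual=N -> ctr[0]=1
Ev 9: PC=1 idx=1 pred=N actual=N -> ctr[1]=0
Ev 10: PC=0 idx=0 pred=N actual=T -> ctr[0]=2
Ev 11: PC=0 idx=0 pred=T actual=N -> ctr[0]=1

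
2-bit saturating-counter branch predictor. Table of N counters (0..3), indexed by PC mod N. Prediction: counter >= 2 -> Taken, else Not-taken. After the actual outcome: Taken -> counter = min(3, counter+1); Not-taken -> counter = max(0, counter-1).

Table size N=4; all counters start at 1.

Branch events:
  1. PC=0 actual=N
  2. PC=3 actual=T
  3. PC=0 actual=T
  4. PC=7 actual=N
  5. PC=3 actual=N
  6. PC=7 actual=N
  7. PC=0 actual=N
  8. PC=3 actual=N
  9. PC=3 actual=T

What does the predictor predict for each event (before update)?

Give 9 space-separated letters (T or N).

Answer: N N N T N N N N N

Derivation:
Ev 1: PC=0 idx=0 pred=N actual=N -> ctr[0]=0
Ev 2: PC=3 idx=3 pred=N actual=T -> ctr[3]=2
Ev 3: PC=0 idx=0 pred=N actual=T -> ctr[0]=1
Ev 4: PC=7 idx=3 pred=T actual=N -> ctr[3]=1
Ev 5: PC=3 idx=3 pred=N actual=N -> ctr[3]=0
Ev 6: PC=7 idx=3 pred=N actual=N -> ctr[3]=0
Ev 7: PC=0 idx=0 pred=N actual=N -> ctr[0]=0
Ev 8: PC=3 idx=3 pred=N actual=N -> ctr[3]=0
Ev 9: PC=3 idx=3 pred=N actual=T -> ctr[3]=1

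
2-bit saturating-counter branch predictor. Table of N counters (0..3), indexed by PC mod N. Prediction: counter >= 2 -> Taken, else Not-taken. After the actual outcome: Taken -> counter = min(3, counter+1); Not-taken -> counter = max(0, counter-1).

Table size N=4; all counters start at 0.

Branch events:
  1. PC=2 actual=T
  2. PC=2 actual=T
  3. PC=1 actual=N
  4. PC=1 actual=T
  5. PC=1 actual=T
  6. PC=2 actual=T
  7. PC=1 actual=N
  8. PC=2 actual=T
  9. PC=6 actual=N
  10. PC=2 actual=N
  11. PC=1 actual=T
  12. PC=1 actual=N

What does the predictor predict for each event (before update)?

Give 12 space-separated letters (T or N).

Ev 1: PC=2 idx=2 pred=N actual=T -> ctr[2]=1
Ev 2: PC=2 idx=2 pred=N actual=T -> ctr[2]=2
Ev 3: PC=1 idx=1 pred=N actual=N -> ctr[1]=0
Ev 4: PC=1 idx=1 pred=N actual=T -> ctr[1]=1
Ev 5: PC=1 idx=1 pred=N actual=T -> ctr[1]=2
Ev 6: PC=2 idx=2 pred=T actual=T -> ctr[2]=3
Ev 7: PC=1 idx=1 pred=T actual=N -> ctr[1]=1
Ev 8: PC=2 idx=2 pred=T actual=T -> ctr[2]=3
Ev 9: PC=6 idx=2 pred=T actual=N -> ctr[2]=2
Ev 10: PC=2 idx=2 pred=T actual=N -> ctr[2]=1
Ev 11: PC=1 idx=1 pred=N actual=T -> ctr[1]=2
Ev 12: PC=1 idx=1 pred=T actual=N -> ctr[1]=1

Answer: N N N N N T T T T T N T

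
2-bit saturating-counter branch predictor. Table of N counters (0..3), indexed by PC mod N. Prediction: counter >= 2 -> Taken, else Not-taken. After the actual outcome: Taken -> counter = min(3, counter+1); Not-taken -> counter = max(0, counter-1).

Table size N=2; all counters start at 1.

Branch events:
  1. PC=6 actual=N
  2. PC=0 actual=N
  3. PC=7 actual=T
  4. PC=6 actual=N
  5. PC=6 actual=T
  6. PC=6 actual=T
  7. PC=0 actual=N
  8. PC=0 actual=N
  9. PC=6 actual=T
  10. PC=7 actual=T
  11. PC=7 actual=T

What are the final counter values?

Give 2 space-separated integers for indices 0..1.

Answer: 1 3

Derivation:
Ev 1: PC=6 idx=0 pred=N actual=N -> ctr[0]=0
Ev 2: PC=0 idx=0 pred=N actual=N -> ctr[0]=0
Ev 3: PC=7 idx=1 pred=N actual=T -> ctr[1]=2
Ev 4: PC=6 idx=0 pred=N actual=N -> ctr[0]=0
Ev 5: PC=6 idx=0 pred=N actual=T -> ctr[0]=1
Ev 6: PC=6 idx=0 pred=N actual=T -> ctr[0]=2
Ev 7: PC=0 idx=0 pred=T actual=N -> ctr[0]=1
Ev 8: PC=0 idx=0 pred=N actual=N -> ctr[0]=0
Ev 9: PC=6 idx=0 pred=N actual=T -> ctr[0]=1
Ev 10: PC=7 idx=1 pred=T actual=T -> ctr[1]=3
Ev 11: PC=7 idx=1 pred=T actual=T -> ctr[1]=3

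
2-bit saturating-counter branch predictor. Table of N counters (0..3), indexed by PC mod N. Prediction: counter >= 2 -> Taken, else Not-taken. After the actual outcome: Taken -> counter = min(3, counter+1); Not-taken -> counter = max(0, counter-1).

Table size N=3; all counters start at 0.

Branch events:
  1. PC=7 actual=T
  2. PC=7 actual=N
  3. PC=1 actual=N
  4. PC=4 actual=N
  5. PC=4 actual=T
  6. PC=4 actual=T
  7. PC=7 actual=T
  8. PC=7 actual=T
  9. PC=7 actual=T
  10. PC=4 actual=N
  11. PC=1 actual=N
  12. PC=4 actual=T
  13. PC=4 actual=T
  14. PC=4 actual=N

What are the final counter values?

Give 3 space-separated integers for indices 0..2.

Ev 1: PC=7 idx=1 pred=N actual=T -> ctr[1]=1
Ev 2: PC=7 idx=1 pred=N actual=N -> ctr[1]=0
Ev 3: PC=1 idx=1 pred=N actual=N -> ctr[1]=0
Ev 4: PC=4 idx=1 pred=N actual=N -> ctr[1]=0
Ev 5: PC=4 idx=1 pred=N actual=T -> ctr[1]=1
Ev 6: PC=4 idx=1 pred=N actual=T -> ctr[1]=2
Ev 7: PC=7 idx=1 pred=T actual=T -> ctr[1]=3
Ev 8: PC=7 idx=1 pred=T actual=T -> ctr[1]=3
Ev 9: PC=7 idx=1 pred=T actual=T -> ctr[1]=3
Ev 10: PC=4 idx=1 pred=T actual=N -> ctr[1]=2
Ev 11: PC=1 idx=1 pred=T actual=N -> ctr[1]=1
Ev 12: PC=4 idx=1 pred=N actual=T -> ctr[1]=2
Ev 13: PC=4 idx=1 pred=T actual=T -> ctr[1]=3
Ev 14: PC=4 idx=1 pred=T actual=N -> ctr[1]=2

Answer: 0 2 0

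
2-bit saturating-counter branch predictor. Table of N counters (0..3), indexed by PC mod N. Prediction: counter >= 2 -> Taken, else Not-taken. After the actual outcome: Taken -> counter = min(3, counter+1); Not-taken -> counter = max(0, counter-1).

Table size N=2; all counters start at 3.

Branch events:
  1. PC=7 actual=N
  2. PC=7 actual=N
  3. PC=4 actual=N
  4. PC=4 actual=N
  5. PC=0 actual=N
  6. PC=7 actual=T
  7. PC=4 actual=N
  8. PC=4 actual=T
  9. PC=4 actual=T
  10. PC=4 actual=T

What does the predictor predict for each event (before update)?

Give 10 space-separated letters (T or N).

Ev 1: PC=7 idx=1 pred=T actual=N -> ctr[1]=2
Ev 2: PC=7 idx=1 pred=T actual=N -> ctr[1]=1
Ev 3: PC=4 idx=0 pred=T actual=N -> ctr[0]=2
Ev 4: PC=4 idx=0 pred=T actual=N -> ctr[0]=1
Ev 5: PC=0 idx=0 pred=N actual=N -> ctr[0]=0
Ev 6: PC=7 idx=1 pred=N actual=T -> ctr[1]=2
Ev 7: PC=4 idx=0 pred=N actual=N -> ctr[0]=0
Ev 8: PC=4 idx=0 pred=N actual=T -> ctr[0]=1
Ev 9: PC=4 idx=0 pred=N actual=T -> ctr[0]=2
Ev 10: PC=4 idx=0 pred=T actual=T -> ctr[0]=3

Answer: T T T T N N N N N T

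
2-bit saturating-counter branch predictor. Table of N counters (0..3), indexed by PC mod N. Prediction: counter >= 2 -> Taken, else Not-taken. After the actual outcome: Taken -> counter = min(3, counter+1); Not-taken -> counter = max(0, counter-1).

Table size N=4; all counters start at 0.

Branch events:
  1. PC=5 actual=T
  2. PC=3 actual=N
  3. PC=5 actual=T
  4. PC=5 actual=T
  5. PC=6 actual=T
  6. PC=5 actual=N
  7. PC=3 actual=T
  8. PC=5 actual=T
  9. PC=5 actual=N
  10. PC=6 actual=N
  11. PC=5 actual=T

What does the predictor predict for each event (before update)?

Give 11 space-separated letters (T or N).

Ev 1: PC=5 idx=1 pred=N actual=T -> ctr[1]=1
Ev 2: PC=3 idx=3 pred=N actual=N -> ctr[3]=0
Ev 3: PC=5 idx=1 pred=N actual=T -> ctr[1]=2
Ev 4: PC=5 idx=1 pred=T actual=T -> ctr[1]=3
Ev 5: PC=6 idx=2 pred=N actual=T -> ctr[2]=1
Ev 6: PC=5 idx=1 pred=T actual=N -> ctr[1]=2
Ev 7: PC=3 idx=3 pred=N actual=T -> ctr[3]=1
Ev 8: PC=5 idx=1 pred=T actual=T -> ctr[1]=3
Ev 9: PC=5 idx=1 pred=T actual=N -> ctr[1]=2
Ev 10: PC=6 idx=2 pred=N actual=N -> ctr[2]=0
Ev 11: PC=5 idx=1 pred=T actual=T -> ctr[1]=3

Answer: N N N T N T N T T N T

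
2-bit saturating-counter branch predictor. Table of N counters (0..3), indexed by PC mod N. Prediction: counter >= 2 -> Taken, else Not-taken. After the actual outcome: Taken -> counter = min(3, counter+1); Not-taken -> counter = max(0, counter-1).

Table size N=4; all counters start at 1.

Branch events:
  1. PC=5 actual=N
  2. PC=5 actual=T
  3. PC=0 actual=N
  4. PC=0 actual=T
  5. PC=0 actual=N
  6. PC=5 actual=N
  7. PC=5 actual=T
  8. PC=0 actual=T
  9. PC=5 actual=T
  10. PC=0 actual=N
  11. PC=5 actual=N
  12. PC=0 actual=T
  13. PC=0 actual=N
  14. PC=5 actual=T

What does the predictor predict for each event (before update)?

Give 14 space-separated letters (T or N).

Ev 1: PC=5 idx=1 pred=N actual=N -> ctr[1]=0
Ev 2: PC=5 idx=1 pred=N actual=T -> ctr[1]=1
Ev 3: PC=0 idx=0 pred=N actual=N -> ctr[0]=0
Ev 4: PC=0 idx=0 pred=N actual=T -> ctr[0]=1
Ev 5: PC=0 idx=0 pred=N actual=N -> ctr[0]=0
Ev 6: PC=5 idx=1 pred=N actual=N -> ctr[1]=0
Ev 7: PC=5 idx=1 pred=N actual=T -> ctr[1]=1
Ev 8: PC=0 idx=0 pred=N actual=T -> ctr[0]=1
Ev 9: PC=5 idx=1 pred=N actual=T -> ctr[1]=2
Ev 10: PC=0 idx=0 pred=N actual=N -> ctr[0]=0
Ev 11: PC=5 idx=1 pred=T actual=N -> ctr[1]=1
Ev 12: PC=0 idx=0 pred=N actual=T -> ctr[0]=1
Ev 13: PC=0 idx=0 pred=N actual=N -> ctr[0]=0
Ev 14: PC=5 idx=1 pred=N actual=T -> ctr[1]=2

Answer: N N N N N N N N N N T N N N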